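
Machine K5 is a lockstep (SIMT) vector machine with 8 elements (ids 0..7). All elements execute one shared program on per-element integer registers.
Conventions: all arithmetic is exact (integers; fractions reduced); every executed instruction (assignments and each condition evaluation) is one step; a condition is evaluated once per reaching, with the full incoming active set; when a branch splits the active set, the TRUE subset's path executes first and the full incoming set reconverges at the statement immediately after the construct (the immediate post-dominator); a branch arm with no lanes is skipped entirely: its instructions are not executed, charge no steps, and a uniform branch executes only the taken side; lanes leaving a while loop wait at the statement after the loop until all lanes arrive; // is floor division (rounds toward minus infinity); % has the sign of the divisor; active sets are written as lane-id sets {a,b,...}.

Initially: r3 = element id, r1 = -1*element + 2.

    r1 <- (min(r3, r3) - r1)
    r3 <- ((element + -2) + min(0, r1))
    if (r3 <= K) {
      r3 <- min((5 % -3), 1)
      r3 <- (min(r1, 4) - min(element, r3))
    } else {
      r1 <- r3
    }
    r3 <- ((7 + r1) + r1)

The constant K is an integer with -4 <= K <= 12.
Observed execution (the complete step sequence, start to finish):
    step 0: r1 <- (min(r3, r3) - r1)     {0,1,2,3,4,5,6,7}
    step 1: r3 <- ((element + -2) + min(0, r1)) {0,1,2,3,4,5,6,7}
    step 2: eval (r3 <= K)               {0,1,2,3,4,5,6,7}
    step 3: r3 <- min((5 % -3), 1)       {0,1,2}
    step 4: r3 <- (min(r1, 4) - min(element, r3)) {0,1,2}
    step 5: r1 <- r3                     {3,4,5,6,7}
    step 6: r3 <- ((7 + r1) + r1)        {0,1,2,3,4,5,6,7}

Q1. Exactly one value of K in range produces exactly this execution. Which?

Answer: K = 0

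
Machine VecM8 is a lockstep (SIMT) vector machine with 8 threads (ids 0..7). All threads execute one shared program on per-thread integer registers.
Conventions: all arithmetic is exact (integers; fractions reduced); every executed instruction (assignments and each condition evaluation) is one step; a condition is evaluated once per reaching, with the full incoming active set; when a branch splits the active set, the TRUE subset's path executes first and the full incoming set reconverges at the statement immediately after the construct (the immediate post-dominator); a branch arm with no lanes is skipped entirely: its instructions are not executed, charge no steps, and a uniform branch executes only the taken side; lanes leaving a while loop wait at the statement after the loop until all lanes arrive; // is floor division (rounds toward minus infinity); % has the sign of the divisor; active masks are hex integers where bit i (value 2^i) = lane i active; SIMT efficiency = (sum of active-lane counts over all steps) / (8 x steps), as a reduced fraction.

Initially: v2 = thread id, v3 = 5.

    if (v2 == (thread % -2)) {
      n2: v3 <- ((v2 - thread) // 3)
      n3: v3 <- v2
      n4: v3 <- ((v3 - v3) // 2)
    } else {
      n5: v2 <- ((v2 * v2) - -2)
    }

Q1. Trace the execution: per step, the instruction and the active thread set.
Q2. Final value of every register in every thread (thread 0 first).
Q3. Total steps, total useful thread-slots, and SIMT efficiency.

step 0: eval (v2 == (thread % -2))   0xff
step 1: v3 <- ((v2 - thread) // 3)   0x01
step 2: v3 <- v2                     0x01
step 3: v3 <- ((v3 - v3) // 2)       0x01
step 4: v2 <- ((v2 * v2) - -2)       0xfe

Answer: 5 steps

v2: 0,3,6,11,18,27,38,51
v3: 0,5,5,5,5,5,5,5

steps = 5; useful = 18; efficiency = 18/40 = 9/20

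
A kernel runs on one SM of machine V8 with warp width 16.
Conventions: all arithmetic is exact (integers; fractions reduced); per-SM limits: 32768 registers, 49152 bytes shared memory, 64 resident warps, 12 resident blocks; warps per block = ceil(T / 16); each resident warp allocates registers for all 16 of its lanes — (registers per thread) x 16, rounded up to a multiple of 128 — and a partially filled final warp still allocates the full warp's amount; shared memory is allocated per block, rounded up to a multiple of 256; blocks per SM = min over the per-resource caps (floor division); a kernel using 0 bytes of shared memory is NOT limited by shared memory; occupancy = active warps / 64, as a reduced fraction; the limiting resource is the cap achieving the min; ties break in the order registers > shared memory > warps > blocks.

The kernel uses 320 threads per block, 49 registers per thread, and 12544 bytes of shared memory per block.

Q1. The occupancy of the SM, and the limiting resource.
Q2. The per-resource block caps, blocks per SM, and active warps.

Answer: occupancy 5/16, limited by registers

registers: 1 block
shared memory: 3 blocks
warps: 3 blocks
blocks: 12 blocks

Answer: 1 block, 20 active warps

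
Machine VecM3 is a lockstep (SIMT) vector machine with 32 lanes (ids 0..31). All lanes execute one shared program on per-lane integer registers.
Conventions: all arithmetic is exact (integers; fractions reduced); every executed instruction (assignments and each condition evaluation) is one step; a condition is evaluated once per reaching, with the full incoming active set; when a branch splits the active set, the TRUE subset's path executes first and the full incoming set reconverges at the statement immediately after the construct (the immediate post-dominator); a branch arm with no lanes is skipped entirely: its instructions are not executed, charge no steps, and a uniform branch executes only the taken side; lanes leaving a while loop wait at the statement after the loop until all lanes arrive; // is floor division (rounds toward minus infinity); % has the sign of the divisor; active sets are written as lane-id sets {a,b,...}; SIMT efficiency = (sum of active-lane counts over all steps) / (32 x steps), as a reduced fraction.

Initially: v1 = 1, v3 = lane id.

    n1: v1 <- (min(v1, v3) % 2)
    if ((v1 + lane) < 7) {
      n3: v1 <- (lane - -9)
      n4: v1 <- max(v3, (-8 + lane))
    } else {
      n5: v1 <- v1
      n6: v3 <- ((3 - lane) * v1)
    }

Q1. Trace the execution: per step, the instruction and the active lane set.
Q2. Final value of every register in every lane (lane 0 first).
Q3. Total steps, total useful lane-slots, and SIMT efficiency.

step 0: v1 <- (min(v1, v3) % 2)      {0,1,2,3,4,5,6,7,8,9,10,11,12,13,14,15,16,17,18,19,20,21,22,23,24,25,26,27,28,29,30,31}
step 1: eval ((v1 + lane) < 7)       {0,1,2,3,4,5,6,7,8,9,10,11,12,13,14,15,16,17,18,19,20,21,22,23,24,25,26,27,28,29,30,31}
step 2: v1 <- (lane - -9)            {0,1,2,3,4,5}
step 3: v1 <- max(v3, (-8 + lane))   {0,1,2,3,4,5}
step 4: v1 <- v1                     {6,7,8,9,10,11,12,13,14,15,16,17,18,19,20,21,22,23,24,25,26,27,28,29,30,31}
step 5: v3 <- ((3 - lane) * v1)      {6,7,8,9,10,11,12,13,14,15,16,17,18,19,20,21,22,23,24,25,26,27,28,29,30,31}

Answer: 6 steps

v1: 0,1,2,3,4,5,1,1,1,1,1,1,1,1,1,1,1,1,1,1,1,1,1,1,1,1,1,1,1,1,1,1
v3: 0,1,2,3,4,5,-3,-4,-5,-6,-7,-8,-9,-10,-11,-12,-13,-14,-15,-16,-17,-18,-19,-20,-21,-22,-23,-24,-25,-26,-27,-28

steps = 6; useful = 128; efficiency = 128/192 = 2/3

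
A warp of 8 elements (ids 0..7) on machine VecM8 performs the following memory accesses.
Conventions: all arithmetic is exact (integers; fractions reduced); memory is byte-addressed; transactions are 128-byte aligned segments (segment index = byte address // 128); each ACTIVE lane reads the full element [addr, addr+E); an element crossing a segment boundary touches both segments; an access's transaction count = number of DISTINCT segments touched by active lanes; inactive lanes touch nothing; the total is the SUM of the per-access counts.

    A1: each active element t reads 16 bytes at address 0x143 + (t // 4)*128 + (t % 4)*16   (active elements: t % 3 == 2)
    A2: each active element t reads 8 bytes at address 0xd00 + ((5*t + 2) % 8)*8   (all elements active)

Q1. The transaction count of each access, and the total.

A1: 2 transactions
A2: 1 transaction

Answer: 2,1; total 3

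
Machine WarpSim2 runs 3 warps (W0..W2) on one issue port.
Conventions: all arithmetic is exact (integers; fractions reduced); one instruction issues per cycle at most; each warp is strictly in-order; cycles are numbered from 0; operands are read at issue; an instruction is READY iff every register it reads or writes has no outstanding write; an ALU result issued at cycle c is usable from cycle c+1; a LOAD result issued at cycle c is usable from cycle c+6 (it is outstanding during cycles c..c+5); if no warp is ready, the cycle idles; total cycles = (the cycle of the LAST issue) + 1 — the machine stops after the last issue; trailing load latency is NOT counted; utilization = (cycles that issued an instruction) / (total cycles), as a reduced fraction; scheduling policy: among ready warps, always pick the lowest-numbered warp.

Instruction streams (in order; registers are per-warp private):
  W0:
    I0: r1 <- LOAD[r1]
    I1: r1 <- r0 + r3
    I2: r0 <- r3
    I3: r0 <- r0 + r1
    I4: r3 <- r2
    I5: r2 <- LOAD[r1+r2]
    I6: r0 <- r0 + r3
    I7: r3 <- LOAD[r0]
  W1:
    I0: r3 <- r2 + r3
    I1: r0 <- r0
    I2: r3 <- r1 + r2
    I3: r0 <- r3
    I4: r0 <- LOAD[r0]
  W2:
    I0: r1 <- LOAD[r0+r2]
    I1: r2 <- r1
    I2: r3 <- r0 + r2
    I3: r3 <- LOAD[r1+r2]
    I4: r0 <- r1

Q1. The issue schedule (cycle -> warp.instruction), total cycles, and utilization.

cycle 0: W0.I0
cycle 1: W1.I0
cycle 2: W1.I1
cycle 3: W1.I2
cycle 4: W1.I3
cycle 5: W1.I4
cycle 6: W0.I1
cycle 7: W0.I2
cycle 8: W0.I3
cycle 9: W0.I4
cycle 10: W0.I5
cycle 11: W0.I6
cycle 12: W0.I7
cycle 13: W2.I0
cycle 14: idle
cycle 15: idle
cycle 16: idle
cycle 17: idle
cycle 18: idle
cycle 19: W2.I1
cycle 20: W2.I2
cycle 21: W2.I3
cycle 22: W2.I4

Answer: 23 cycles, utilization 18/23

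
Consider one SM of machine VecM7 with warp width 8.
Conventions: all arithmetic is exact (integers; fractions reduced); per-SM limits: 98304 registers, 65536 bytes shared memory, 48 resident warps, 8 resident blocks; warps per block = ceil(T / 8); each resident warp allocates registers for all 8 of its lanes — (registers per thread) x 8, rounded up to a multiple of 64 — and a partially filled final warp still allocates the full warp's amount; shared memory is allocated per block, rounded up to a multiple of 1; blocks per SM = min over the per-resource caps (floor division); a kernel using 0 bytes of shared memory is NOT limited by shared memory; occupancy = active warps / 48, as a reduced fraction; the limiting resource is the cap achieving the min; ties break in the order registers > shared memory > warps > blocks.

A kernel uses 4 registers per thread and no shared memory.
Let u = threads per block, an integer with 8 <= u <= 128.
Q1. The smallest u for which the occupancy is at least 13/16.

Answer: u = 33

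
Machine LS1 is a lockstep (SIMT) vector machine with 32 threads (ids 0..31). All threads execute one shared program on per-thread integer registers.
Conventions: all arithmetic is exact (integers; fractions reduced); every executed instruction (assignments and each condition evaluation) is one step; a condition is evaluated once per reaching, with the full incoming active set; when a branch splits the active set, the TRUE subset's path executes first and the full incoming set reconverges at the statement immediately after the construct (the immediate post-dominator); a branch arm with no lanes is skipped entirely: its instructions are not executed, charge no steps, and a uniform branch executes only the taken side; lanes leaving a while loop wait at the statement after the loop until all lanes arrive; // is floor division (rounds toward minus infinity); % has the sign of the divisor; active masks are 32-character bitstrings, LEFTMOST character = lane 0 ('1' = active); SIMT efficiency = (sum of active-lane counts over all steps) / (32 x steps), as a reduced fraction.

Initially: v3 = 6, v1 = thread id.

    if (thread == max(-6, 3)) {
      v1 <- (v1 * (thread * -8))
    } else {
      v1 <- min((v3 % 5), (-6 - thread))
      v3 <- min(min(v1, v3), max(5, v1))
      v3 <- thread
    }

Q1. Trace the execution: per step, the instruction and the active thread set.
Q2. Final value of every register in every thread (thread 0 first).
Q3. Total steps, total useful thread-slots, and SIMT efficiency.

step 0: eval (thread == max(-6, 3))  11111111111111111111111111111111
step 1: v1 <- (v1 * (thread * -8))   00010000000000000000000000000000
step 2: v1 <- min((v3 % 5), (-6 - thread)) 11101111111111111111111111111111
step 3: v3 <- min(min(v1, v3), max(5, v1)) 11101111111111111111111111111111
step 4: v3 <- thread                 11101111111111111111111111111111

Answer: 5 steps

v3: 0,1,2,6,4,5,6,7,8,9,10,11,12,13,14,15,16,17,18,19,20,21,22,23,24,25,26,27,28,29,30,31
v1: -6,-7,-8,-72,-10,-11,-12,-13,-14,-15,-16,-17,-18,-19,-20,-21,-22,-23,-24,-25,-26,-27,-28,-29,-30,-31,-32,-33,-34,-35,-36,-37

steps = 5; useful = 126; efficiency = 126/160 = 63/80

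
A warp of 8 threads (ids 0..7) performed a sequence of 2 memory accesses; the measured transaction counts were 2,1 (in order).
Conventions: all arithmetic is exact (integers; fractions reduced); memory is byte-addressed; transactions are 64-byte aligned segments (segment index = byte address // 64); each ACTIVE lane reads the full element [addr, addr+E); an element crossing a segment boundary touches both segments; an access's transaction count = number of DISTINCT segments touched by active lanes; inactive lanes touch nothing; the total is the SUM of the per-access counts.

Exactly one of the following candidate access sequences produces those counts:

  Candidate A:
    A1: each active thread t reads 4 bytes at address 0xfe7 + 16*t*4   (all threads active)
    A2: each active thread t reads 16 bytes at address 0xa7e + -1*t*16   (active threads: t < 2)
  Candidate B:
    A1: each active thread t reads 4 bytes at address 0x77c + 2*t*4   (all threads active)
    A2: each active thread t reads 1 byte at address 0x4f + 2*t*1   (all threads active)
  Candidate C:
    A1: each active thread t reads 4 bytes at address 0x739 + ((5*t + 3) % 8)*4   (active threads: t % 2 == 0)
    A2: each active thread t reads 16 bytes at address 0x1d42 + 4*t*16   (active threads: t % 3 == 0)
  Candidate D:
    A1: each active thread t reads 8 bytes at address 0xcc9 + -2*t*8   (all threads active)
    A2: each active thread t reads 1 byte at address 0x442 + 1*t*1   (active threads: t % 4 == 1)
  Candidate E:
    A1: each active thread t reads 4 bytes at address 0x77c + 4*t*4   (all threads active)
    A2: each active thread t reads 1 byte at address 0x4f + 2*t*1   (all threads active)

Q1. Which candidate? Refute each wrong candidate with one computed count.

A: A1 gives 8 transactions, not 2
C: A2 gives 3 transactions, not 1
D: A1 gives 3 transactions, not 2
E: A1 gives 3 transactions, not 2
B: all counts match (2,1)

Answer: B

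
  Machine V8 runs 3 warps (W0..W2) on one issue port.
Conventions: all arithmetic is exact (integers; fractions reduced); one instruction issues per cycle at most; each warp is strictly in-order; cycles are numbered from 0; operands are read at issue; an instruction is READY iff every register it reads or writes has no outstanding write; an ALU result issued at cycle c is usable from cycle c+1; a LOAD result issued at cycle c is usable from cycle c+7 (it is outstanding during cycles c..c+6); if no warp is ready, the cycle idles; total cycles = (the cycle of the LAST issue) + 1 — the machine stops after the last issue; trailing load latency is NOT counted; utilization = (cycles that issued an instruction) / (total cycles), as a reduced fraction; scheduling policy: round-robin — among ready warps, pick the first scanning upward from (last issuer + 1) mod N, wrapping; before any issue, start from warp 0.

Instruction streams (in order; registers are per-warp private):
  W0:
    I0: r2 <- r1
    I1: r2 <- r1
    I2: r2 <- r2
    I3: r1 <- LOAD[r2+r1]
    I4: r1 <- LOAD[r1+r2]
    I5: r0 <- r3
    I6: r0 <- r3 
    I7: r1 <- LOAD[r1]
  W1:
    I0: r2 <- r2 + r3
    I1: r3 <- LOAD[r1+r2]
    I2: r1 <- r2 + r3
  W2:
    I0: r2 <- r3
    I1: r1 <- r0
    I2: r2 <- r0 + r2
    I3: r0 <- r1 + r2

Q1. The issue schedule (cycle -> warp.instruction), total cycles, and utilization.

cycle 0: W0.I0
cycle 1: W1.I0
cycle 2: W2.I0
cycle 3: W0.I1
cycle 4: W1.I1
cycle 5: W2.I1
cycle 6: W0.I2
cycle 7: W2.I2
cycle 8: W0.I3
cycle 9: W2.I3
cycle 10: idle
cycle 11: W1.I2
cycle 12: idle
cycle 13: idle
cycle 14: idle
cycle 15: W0.I4
cycle 16: W0.I5
cycle 17: W0.I6
cycle 18: idle
cycle 19: idle
cycle 20: idle
cycle 21: idle
cycle 22: W0.I7

Answer: 23 cycles, utilization 15/23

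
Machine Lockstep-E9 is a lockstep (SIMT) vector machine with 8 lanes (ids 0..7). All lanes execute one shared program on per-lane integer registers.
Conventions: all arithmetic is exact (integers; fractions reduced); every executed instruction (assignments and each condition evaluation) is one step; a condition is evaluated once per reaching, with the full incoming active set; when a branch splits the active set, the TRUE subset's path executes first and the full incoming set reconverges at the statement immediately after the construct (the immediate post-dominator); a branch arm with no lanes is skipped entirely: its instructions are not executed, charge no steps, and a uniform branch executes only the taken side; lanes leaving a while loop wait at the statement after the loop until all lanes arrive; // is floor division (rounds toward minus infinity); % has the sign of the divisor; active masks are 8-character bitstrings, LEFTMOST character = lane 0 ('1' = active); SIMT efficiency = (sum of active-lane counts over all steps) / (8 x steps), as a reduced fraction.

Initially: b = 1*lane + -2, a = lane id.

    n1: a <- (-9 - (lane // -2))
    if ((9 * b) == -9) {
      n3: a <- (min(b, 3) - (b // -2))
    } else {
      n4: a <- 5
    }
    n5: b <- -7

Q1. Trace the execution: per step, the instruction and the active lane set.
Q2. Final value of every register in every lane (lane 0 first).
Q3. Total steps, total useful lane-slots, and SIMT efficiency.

step 0: a <- (-9 - (lane // -2))     11111111
step 1: eval ((9 * b) == -9)         11111111
step 2: a <- (min(b, 3) - (b // -2)) 01000000
step 3: a <- 5                       10111111
step 4: b <- -7                      11111111

Answer: 5 steps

b: -7,-7,-7,-7,-7,-7,-7,-7
a: 5,-1,5,5,5,5,5,5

steps = 5; useful = 32; efficiency = 32/40 = 4/5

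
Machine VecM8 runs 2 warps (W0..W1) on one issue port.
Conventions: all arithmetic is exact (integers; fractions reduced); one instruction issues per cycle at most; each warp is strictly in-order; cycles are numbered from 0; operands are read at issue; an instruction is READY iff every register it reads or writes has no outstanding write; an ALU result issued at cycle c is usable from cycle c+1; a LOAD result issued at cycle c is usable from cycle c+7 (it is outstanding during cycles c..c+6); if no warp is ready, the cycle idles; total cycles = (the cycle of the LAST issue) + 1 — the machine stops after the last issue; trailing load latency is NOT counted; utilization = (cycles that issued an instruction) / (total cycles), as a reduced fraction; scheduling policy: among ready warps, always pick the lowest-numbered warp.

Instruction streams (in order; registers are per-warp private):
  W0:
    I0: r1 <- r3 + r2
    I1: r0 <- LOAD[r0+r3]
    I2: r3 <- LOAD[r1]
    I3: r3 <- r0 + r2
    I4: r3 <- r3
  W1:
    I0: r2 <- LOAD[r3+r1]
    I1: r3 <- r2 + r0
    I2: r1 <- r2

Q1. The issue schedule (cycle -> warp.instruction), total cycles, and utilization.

cycle 0: W0.I0
cycle 1: W0.I1
cycle 2: W0.I2
cycle 3: W1.I0
cycle 4: idle
cycle 5: idle
cycle 6: idle
cycle 7: idle
cycle 8: idle
cycle 9: W0.I3
cycle 10: W0.I4
cycle 11: W1.I1
cycle 12: W1.I2

Answer: 13 cycles, utilization 8/13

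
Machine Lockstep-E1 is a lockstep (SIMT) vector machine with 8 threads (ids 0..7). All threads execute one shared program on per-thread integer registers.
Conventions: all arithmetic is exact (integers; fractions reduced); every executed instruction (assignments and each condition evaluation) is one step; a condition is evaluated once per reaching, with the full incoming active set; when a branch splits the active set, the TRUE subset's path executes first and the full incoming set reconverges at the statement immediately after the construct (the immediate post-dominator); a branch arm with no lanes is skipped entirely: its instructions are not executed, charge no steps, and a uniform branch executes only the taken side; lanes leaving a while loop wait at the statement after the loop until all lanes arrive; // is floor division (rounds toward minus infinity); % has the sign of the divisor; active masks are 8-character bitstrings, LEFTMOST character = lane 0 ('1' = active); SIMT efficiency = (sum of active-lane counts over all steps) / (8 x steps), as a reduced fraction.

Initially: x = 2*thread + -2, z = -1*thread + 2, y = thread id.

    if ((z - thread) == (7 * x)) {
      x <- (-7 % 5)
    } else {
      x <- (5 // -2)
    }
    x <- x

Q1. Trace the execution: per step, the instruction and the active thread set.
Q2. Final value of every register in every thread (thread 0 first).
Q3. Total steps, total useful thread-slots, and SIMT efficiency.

step 0: eval ((z - thread) == (7 * x)) 11111111
step 1: x <- (-7 % 5)                01000000
step 2: x <- (5 // -2)               10111111
step 3: x <- x                       11111111

Answer: 4 steps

x: -3,3,-3,-3,-3,-3,-3,-3
z: 2,1,0,-1,-2,-3,-4,-5
y: 0,1,2,3,4,5,6,7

steps = 4; useful = 24; efficiency = 24/32 = 3/4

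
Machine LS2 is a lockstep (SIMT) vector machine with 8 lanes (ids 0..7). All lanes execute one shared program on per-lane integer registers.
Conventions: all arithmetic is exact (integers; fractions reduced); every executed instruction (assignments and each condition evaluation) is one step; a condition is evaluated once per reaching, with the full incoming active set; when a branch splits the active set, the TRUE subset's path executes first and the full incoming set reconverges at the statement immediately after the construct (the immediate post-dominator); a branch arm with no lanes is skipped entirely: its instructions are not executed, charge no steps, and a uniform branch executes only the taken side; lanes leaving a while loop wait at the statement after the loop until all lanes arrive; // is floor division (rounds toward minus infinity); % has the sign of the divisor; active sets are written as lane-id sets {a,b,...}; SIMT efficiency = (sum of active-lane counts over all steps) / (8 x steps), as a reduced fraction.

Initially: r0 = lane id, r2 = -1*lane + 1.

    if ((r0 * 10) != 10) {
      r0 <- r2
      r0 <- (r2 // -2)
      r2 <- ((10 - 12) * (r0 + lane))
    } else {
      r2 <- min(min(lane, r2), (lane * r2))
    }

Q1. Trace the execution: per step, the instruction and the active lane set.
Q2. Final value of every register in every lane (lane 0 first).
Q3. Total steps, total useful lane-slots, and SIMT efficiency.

step 0: eval ((r0 * 10) != 10)       {0,1,2,3,4,5,6,7}
step 1: r0 <- r2                     {0,2,3,4,5,6,7}
step 2: r0 <- (r2 // -2)             {0,2,3,4,5,6,7}
step 3: r2 <- ((10 - 12) * (r0 + lane)) {0,2,3,4,5,6,7}
step 4: r2 <- min(min(lane, r2), (lane * r2)) {1}

Answer: 5 steps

r0: -1,1,0,1,1,2,2,3
r2: 2,0,-4,-8,-10,-14,-16,-20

steps = 5; useful = 30; efficiency = 30/40 = 3/4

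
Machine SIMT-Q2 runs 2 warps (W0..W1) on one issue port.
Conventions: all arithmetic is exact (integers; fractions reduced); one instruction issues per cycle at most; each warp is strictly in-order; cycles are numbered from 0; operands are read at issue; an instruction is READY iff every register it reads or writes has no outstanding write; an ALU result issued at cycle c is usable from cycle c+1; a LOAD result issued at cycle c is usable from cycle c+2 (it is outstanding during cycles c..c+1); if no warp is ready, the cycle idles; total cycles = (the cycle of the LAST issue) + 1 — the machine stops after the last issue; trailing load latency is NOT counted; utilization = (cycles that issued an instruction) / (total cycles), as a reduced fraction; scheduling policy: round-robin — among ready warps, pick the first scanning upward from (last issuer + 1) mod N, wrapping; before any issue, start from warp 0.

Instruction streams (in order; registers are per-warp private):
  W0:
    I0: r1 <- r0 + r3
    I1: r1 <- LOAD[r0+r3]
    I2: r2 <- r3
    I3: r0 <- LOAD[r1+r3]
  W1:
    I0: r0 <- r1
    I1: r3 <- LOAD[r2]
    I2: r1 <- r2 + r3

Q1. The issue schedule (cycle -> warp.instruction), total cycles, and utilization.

cycle 0: W0.I0
cycle 1: W1.I0
cycle 2: W0.I1
cycle 3: W1.I1
cycle 4: W0.I2
cycle 5: W1.I2
cycle 6: W0.I3

Answer: 7 cycles, utilization 1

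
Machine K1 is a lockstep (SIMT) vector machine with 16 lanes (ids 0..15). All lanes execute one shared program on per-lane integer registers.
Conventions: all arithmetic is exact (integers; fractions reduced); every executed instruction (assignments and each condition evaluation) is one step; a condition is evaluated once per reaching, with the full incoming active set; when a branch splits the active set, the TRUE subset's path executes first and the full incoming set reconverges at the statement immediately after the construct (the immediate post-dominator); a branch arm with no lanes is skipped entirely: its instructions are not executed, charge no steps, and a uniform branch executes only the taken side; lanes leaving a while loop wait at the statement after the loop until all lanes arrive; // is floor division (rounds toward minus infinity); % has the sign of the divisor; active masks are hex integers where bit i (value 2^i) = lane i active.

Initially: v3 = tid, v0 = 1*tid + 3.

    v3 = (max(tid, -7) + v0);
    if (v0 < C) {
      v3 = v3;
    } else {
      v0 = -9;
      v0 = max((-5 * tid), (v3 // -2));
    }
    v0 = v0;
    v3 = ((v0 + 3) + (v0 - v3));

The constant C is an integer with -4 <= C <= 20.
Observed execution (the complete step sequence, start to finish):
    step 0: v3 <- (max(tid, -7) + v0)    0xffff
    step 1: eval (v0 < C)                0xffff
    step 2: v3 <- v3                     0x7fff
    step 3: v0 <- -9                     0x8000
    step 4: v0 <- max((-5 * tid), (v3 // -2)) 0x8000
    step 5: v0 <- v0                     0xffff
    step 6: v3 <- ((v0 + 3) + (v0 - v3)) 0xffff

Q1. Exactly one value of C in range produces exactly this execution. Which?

Answer: C = 18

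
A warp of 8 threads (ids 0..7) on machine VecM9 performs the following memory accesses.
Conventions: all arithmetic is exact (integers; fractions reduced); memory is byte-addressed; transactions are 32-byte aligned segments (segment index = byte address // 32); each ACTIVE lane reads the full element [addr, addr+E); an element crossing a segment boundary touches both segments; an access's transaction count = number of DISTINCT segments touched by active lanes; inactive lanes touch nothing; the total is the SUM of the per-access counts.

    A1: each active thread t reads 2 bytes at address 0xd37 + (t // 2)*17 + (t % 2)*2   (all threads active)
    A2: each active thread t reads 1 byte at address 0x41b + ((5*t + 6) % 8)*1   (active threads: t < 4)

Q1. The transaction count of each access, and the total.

A1: 3 transactions
A2: 2 transactions

Answer: 3,2; total 5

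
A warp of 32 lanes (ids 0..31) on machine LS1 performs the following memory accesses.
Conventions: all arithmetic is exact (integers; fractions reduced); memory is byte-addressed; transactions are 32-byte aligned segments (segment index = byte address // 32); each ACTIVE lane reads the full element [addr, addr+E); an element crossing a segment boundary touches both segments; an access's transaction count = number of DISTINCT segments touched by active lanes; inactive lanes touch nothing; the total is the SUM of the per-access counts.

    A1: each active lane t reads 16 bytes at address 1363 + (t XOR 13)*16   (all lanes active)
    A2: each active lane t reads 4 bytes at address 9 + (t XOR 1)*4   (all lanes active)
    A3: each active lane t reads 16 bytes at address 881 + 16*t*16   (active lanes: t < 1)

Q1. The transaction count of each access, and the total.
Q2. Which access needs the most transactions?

A1: 17 transactions
A2: 5 transactions
A3: 2 transactions

Answer: 17,5,2; total 24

Answer: A1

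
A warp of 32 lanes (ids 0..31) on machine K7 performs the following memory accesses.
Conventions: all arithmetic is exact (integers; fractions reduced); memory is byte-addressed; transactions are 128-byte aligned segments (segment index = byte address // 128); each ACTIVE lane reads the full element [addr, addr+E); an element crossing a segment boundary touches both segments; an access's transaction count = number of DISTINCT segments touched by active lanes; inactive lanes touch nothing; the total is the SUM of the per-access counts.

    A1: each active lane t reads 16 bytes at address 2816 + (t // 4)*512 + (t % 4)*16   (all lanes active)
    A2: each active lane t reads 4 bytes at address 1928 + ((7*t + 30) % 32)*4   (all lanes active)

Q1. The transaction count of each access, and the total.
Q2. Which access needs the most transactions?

A1: 8 transactions
A2: 2 transactions

Answer: 8,2; total 10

Answer: A1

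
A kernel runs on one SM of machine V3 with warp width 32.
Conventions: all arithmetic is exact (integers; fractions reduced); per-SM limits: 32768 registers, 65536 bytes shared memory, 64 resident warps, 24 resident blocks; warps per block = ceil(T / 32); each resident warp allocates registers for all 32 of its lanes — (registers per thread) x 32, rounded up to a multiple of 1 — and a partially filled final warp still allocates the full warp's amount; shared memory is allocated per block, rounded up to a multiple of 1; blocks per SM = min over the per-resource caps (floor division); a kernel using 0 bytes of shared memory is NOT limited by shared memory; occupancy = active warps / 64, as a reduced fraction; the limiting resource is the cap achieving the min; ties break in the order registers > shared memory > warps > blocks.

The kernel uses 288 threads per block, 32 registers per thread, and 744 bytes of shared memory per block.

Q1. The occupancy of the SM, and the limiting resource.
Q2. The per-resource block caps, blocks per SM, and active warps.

Answer: occupancy 27/64, limited by registers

registers: 3 blocks
shared memory: 88 blocks
warps: 7 blocks
blocks: 24 blocks

Answer: 3 blocks, 27 active warps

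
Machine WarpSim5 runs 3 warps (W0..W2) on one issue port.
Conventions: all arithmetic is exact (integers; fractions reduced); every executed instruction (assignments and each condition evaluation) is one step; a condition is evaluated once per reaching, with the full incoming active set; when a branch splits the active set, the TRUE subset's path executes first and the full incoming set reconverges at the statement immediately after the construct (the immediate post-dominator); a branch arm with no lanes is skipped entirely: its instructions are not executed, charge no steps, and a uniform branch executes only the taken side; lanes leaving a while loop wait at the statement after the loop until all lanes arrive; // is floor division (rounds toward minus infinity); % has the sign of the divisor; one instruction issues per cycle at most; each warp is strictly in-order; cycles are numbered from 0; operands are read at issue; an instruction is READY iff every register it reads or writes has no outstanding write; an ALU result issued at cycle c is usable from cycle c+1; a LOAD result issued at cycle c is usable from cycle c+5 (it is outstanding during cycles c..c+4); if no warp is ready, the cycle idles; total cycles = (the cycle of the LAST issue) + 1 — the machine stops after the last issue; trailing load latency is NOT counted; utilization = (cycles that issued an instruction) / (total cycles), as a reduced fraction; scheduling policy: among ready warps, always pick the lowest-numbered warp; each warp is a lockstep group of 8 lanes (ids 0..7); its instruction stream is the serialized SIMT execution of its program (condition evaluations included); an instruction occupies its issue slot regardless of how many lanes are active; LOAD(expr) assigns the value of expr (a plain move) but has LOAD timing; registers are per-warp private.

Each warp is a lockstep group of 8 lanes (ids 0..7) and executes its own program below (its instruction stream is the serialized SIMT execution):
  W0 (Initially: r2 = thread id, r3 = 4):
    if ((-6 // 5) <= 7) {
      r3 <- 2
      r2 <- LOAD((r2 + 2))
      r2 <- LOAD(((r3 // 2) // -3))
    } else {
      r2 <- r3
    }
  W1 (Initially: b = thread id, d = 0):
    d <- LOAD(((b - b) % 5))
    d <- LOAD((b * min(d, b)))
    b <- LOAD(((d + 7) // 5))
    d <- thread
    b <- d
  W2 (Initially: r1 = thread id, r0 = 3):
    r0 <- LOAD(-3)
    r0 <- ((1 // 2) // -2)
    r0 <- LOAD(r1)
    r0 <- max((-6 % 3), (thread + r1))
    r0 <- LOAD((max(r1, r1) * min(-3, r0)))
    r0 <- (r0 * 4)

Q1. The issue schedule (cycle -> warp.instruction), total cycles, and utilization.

cycle 0: W0.I0
cycle 1: W0.I1
cycle 2: W0.I2
cycle 3: W1.I0
cycle 4: W2.I0
cycle 5: idle
cycle 6: idle
cycle 7: W0.I3
cycle 8: W1.I1
cycle 9: W2.I1
cycle 10: W2.I2
cycle 11: idle
cycle 12: idle
cycle 13: W1.I2
cycle 14: W1.I3
cycle 15: W2.I3
cycle 16: W2.I4
cycle 17: idle
cycle 18: W1.I4
cycle 19: idle
cycle 20: idle
cycle 21: W2.I5

Answer: 22 cycles, utilization 15/22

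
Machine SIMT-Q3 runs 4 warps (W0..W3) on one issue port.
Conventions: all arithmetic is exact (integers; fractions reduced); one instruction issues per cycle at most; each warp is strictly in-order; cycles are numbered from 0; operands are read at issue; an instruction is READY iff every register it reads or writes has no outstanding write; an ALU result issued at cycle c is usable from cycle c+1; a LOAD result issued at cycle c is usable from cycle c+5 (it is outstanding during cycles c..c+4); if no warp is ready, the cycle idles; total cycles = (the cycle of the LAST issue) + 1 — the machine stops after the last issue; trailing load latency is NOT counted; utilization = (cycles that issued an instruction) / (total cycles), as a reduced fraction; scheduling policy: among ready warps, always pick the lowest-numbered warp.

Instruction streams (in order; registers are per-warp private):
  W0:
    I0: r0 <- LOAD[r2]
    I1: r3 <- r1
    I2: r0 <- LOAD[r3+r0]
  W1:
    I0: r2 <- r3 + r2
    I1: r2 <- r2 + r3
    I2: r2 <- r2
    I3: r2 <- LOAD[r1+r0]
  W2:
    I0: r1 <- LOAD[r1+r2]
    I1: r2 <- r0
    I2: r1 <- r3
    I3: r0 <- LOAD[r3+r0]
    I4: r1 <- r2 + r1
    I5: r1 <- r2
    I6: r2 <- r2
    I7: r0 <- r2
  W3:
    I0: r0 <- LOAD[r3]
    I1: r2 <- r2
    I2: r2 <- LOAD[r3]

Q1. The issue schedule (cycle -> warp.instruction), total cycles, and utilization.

cycle 0: W0.I0
cycle 1: W0.I1
cycle 2: W1.I0
cycle 3: W1.I1
cycle 4: W1.I2
cycle 5: W0.I2
cycle 6: W1.I3
cycle 7: W2.I0
cycle 8: W2.I1
cycle 9: W3.I0
cycle 10: W3.I1
cycle 11: W3.I2
cycle 12: W2.I2
cycle 13: W2.I3
cycle 14: W2.I4
cycle 15: W2.I5
cycle 16: W2.I6
cycle 17: idle
cycle 18: W2.I7

Answer: 19 cycles, utilization 18/19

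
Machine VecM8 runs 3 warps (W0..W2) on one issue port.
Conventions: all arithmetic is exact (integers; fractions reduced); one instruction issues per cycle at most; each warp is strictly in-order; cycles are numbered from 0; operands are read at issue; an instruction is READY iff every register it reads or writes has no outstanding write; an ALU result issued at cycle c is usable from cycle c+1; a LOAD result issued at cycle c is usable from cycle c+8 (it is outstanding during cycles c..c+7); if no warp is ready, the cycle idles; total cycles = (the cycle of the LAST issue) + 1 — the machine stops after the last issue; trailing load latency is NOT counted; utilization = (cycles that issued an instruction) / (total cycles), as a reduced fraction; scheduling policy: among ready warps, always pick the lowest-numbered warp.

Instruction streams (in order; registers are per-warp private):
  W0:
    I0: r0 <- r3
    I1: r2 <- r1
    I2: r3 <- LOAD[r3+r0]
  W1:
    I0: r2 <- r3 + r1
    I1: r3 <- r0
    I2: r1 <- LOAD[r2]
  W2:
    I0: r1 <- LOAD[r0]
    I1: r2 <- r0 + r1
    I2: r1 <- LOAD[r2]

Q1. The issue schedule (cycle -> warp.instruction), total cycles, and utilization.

cycle 0: W0.I0
cycle 1: W0.I1
cycle 2: W0.I2
cycle 3: W1.I0
cycle 4: W1.I1
cycle 5: W1.I2
cycle 6: W2.I0
cycle 7: idle
cycle 8: idle
cycle 9: idle
cycle 10: idle
cycle 11: idle
cycle 12: idle
cycle 13: idle
cycle 14: W2.I1
cycle 15: W2.I2

Answer: 16 cycles, utilization 9/16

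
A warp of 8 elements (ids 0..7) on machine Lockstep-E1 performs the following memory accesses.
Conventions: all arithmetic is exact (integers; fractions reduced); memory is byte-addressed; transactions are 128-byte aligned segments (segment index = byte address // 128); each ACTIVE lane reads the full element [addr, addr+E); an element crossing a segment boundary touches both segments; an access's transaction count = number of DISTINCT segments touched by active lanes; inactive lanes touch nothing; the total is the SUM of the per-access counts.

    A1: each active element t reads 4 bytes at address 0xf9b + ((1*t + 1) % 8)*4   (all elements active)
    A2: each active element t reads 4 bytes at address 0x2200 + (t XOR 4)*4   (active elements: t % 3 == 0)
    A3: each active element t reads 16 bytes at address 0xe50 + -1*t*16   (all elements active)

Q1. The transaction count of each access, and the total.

A1: 1 transaction
A2: 1 transaction
A3: 2 transactions

Answer: 1,1,2; total 4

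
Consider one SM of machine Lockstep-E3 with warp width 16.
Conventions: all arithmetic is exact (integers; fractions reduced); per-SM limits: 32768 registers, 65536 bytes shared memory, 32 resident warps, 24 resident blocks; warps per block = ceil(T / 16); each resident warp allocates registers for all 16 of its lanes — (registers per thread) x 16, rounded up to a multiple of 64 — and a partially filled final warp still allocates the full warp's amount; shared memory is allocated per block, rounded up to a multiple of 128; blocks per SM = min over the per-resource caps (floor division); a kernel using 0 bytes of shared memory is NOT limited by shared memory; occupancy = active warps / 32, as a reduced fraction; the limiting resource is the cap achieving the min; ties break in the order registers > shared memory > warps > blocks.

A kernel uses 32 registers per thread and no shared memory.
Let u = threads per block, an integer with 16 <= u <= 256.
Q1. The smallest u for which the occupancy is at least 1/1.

Answer: u = 17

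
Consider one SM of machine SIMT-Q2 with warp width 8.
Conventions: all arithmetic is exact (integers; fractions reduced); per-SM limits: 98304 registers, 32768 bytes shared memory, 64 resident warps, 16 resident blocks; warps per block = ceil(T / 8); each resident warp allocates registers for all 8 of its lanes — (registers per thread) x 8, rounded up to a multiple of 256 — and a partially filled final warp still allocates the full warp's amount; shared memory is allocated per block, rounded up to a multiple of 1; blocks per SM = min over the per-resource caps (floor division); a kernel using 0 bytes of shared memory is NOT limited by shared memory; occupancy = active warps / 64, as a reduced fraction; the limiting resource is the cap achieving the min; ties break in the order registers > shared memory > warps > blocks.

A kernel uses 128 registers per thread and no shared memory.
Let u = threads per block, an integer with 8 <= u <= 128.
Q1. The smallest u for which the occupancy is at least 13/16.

Answer: u = 25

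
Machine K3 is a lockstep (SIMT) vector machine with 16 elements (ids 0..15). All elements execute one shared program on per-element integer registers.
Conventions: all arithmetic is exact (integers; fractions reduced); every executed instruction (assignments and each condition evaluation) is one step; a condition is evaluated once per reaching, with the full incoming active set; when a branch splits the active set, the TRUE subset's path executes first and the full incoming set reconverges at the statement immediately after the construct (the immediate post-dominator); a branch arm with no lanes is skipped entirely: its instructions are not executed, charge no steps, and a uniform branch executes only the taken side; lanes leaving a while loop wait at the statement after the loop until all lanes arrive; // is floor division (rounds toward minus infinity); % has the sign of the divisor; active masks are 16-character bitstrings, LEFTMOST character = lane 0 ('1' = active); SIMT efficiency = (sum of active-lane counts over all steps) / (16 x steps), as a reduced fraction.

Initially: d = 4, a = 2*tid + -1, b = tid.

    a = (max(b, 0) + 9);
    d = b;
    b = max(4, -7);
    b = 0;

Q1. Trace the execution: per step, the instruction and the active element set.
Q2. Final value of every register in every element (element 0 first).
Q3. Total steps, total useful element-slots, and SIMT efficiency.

step 0: a <- (max(b, 0) + 9)         1111111111111111
step 1: d <- b                       1111111111111111
step 2: b <- max(4, -7)              1111111111111111
step 3: b <- 0                       1111111111111111

Answer: 4 steps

d: 0,1,2,3,4,5,6,7,8,9,10,11,12,13,14,15
a: 9,10,11,12,13,14,15,16,17,18,19,20,21,22,23,24
b: 0,0,0,0,0,0,0,0,0,0,0,0,0,0,0,0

steps = 4; useful = 64; efficiency = 64/64 = 1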